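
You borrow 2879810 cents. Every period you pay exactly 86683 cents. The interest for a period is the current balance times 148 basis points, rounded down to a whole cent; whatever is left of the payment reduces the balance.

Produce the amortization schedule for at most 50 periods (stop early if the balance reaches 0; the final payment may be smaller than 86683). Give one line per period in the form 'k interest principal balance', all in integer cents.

1 42621 44062 2835748
2 41969 44714 2791034
3 41307 45376 2745658
4 40635 46048 2699610
5 39954 46729 2652881
6 39262 47421 2605460
7 38560 48123 2557337
8 37848 48835 2508502
9 37125 49558 2458944
10 36392 50291 2408653
11 35648 51035 2357618
12 34892 51791 2305827
13 34126 52557 2253270
14 33348 53335 2199935
15 32559 54124 2145811
16 31758 54925 2090886
17 30945 55738 2035148
18 30120 56563 1978585
19 29283 57400 1921185
20 28433 58250 1862935
21 27571 59112 1803823
22 26696 59987 1743836
23 25808 60875 1682961
24 24907 61776 1621185
25 23993 62690 1558495
26 23065 63618 1494877
27 22124 64559 1430318
28 21168 65515 1364803
29 20199 66484 1298319
30 19215 67468 1230851
31 18216 68467 1162384
32 17203 69480 1092904
33 16174 70509 1022395
34 15131 71552 950843
35 14072 72611 878232
36 12997 73686 804546
37 11907 74776 729770
38 10800 75883 653887
39 9677 77006 576881
40 8537 78146 498735
41 7381 79302 419433
42 6207 80476 338957
43 5016 81667 257290
44 3807 82876 174414
45 2581 84102 90312
46 1336 85347 4965
47 73 4965 0

1. interest=⌊2879810·148/10000⌋=42621; principal=86683-42621=44062; balance=2879810-44062=2835748
2. interest=⌊2835748·148/10000⌋=41969; principal=86683-41969=44714; balance=2835748-44714=2791034
3. interest=⌊2791034·148/10000⌋=41307; principal=86683-41307=45376; balance=2791034-45376=2745658
4. interest=⌊2745658·148/10000⌋=40635; principal=86683-40635=46048; balance=2745658-46048=2699610
5. interest=⌊2699610·148/10000⌋=39954; principal=86683-39954=46729; balance=2699610-46729=2652881
6. interest=⌊2652881·148/10000⌋=39262; principal=86683-39262=47421; balance=2652881-47421=2605460
7. interest=⌊2605460·148/10000⌋=38560; principal=86683-38560=48123; balance=2605460-48123=2557337
8. interest=⌊2557337·148/10000⌋=37848; principal=86683-37848=48835; balance=2557337-48835=2508502
9. interest=⌊2508502·148/10000⌋=37125; principal=86683-37125=49558; balance=2508502-49558=2458944
10. interest=⌊2458944·148/10000⌋=36392; principal=86683-36392=50291; balance=2458944-50291=2408653
11. interest=⌊2408653·148/10000⌋=35648; principal=86683-35648=51035; balance=2408653-51035=2357618
12. interest=⌊2357618·148/10000⌋=34892; principal=86683-34892=51791; balance=2357618-51791=2305827
13. interest=⌊2305827·148/10000⌋=34126; principal=86683-34126=52557; balance=2305827-52557=2253270
14. interest=⌊2253270·148/10000⌋=33348; principal=86683-33348=53335; balance=2253270-53335=2199935
15. interest=⌊2199935·148/10000⌋=32559; principal=86683-32559=54124; balance=2199935-54124=2145811
16. interest=⌊2145811·148/10000⌋=31758; principal=86683-31758=54925; balance=2145811-54925=2090886
17. interest=⌊2090886·148/10000⌋=30945; principal=86683-30945=55738; balance=2090886-55738=2035148
18. interest=⌊2035148·148/10000⌋=30120; principal=86683-30120=56563; balance=2035148-56563=1978585
19. interest=⌊1978585·148/10000⌋=29283; principal=86683-29283=57400; balance=1978585-57400=1921185
20. interest=⌊1921185·148/10000⌋=28433; principal=86683-28433=58250; balance=1921185-58250=1862935
21. interest=⌊1862935·148/10000⌋=27571; principal=86683-27571=59112; balance=1862935-59112=1803823
22. interest=⌊1803823·148/10000⌋=26696; principal=86683-26696=59987; balance=1803823-59987=1743836
23. interest=⌊1743836·148/10000⌋=25808; principal=86683-25808=60875; balance=1743836-60875=1682961
24. interest=⌊1682961·148/10000⌋=24907; principal=86683-24907=61776; balance=1682961-61776=1621185
25. interest=⌊1621185·148/10000⌋=23993; principal=86683-23993=62690; balance=1621185-62690=1558495
26. interest=⌊1558495·148/10000⌋=23065; principal=86683-23065=63618; balance=1558495-63618=1494877
27. interest=⌊1494877·148/10000⌋=22124; principal=86683-22124=64559; balance=1494877-64559=1430318
28. interest=⌊1430318·148/10000⌋=21168; principal=86683-21168=65515; balance=1430318-65515=1364803
29. interest=⌊1364803·148/10000⌋=20199; principal=86683-20199=66484; balance=1364803-66484=1298319
30. interest=⌊1298319·148/10000⌋=19215; principal=86683-19215=67468; balance=1298319-67468=1230851
31. interest=⌊1230851·148/10000⌋=18216; principal=86683-18216=68467; balance=1230851-68467=1162384
32. interest=⌊1162384·148/10000⌋=17203; principal=86683-17203=69480; balance=1162384-69480=1092904
33. interest=⌊1092904·148/10000⌋=16174; principal=86683-16174=70509; balance=1092904-70509=1022395
34. interest=⌊1022395·148/10000⌋=15131; principal=86683-15131=71552; balance=1022395-71552=950843
35. interest=⌊950843·148/10000⌋=14072; principal=86683-14072=72611; balance=950843-72611=878232
36. interest=⌊878232·148/10000⌋=12997; principal=86683-12997=73686; balance=878232-73686=804546
37. interest=⌊804546·148/10000⌋=11907; principal=86683-11907=74776; balance=804546-74776=729770
38. interest=⌊729770·148/10000⌋=10800; principal=86683-10800=75883; balance=729770-75883=653887
39. interest=⌊653887·148/10000⌋=9677; principal=86683-9677=77006; balance=653887-77006=576881
40. interest=⌊576881·148/10000⌋=8537; principal=86683-8537=78146; balance=576881-78146=498735
41. interest=⌊498735·148/10000⌋=7381; principal=86683-7381=79302; balance=498735-79302=419433
42. interest=⌊419433·148/10000⌋=6207; principal=86683-6207=80476; balance=419433-80476=338957
43. interest=⌊338957·148/10000⌋=5016; principal=86683-5016=81667; balance=338957-81667=257290
44. interest=⌊257290·148/10000⌋=3807; principal=86683-3807=82876; balance=257290-82876=174414
45. interest=⌊174414·148/10000⌋=2581; principal=86683-2581=84102; balance=174414-84102=90312
46. interest=⌊90312·148/10000⌋=1336; principal=86683-1336=85347; balance=90312-85347=4965
47. interest=⌊4965·148/10000⌋=73; principal=min(86683-73,4965)=4965; balance=4965-4965=0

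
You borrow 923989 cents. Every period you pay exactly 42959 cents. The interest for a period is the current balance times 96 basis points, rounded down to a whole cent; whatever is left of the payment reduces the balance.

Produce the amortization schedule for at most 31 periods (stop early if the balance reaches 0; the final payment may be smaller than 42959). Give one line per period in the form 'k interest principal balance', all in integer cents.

1 8870 34089 889900
2 8543 34416 855484
3 8212 34747 820737
4 7879 35080 785657
5 7542 35417 750240
6 7202 35757 714483
7 6859 36100 678383
8 6512 36447 641936
9 6162 36797 605139
10 5809 37150 567989
11 5452 37507 530482
12 5092 37867 492615
13 4729 38230 454385
14 4362 38597 415788
15 3991 38968 376820
16 3617 39342 337478
17 3239 39720 297758
18 2858 40101 257657
19 2473 40486 217171
20 2084 40875 176296
21 1692 41267 135029
22 1296 41663 93366
23 896 42063 51303
24 492 42467 8836
25 84 8836 0

1. interest=⌊923989·96/10000⌋=8870; principal=42959-8870=34089; balance=923989-34089=889900
2. interest=⌊889900·96/10000⌋=8543; principal=42959-8543=34416; balance=889900-34416=855484
3. interest=⌊855484·96/10000⌋=8212; principal=42959-8212=34747; balance=855484-34747=820737
4. interest=⌊820737·96/10000⌋=7879; principal=42959-7879=35080; balance=820737-35080=785657
5. interest=⌊785657·96/10000⌋=7542; principal=42959-7542=35417; balance=785657-35417=750240
6. interest=⌊750240·96/10000⌋=7202; principal=42959-7202=35757; balance=750240-35757=714483
7. interest=⌊714483·96/10000⌋=6859; principal=42959-6859=36100; balance=714483-36100=678383
8. interest=⌊678383·96/10000⌋=6512; principal=42959-6512=36447; balance=678383-36447=641936
9. interest=⌊641936·96/10000⌋=6162; principal=42959-6162=36797; balance=641936-36797=605139
10. interest=⌊605139·96/10000⌋=5809; principal=42959-5809=37150; balance=605139-37150=567989
11. interest=⌊567989·96/10000⌋=5452; principal=42959-5452=37507; balance=567989-37507=530482
12. interest=⌊530482·96/10000⌋=5092; principal=42959-5092=37867; balance=530482-37867=492615
13. interest=⌊492615·96/10000⌋=4729; principal=42959-4729=38230; balance=492615-38230=454385
14. interest=⌊454385·96/10000⌋=4362; principal=42959-4362=38597; balance=454385-38597=415788
15. interest=⌊415788·96/10000⌋=3991; principal=42959-3991=38968; balance=415788-38968=376820
16. interest=⌊376820·96/10000⌋=3617; principal=42959-3617=39342; balance=376820-39342=337478
17. interest=⌊337478·96/10000⌋=3239; principal=42959-3239=39720; balance=337478-39720=297758
18. interest=⌊297758·96/10000⌋=2858; principal=42959-2858=40101; balance=297758-40101=257657
19. interest=⌊257657·96/10000⌋=2473; principal=42959-2473=40486; balance=257657-40486=217171
20. interest=⌊217171·96/10000⌋=2084; principal=42959-2084=40875; balance=217171-40875=176296
21. interest=⌊176296·96/10000⌋=1692; principal=42959-1692=41267; balance=176296-41267=135029
22. interest=⌊135029·96/10000⌋=1296; principal=42959-1296=41663; balance=135029-41663=93366
23. interest=⌊93366·96/10000⌋=896; principal=42959-896=42063; balance=93366-42063=51303
24. interest=⌊51303·96/10000⌋=492; principal=42959-492=42467; balance=51303-42467=8836
25. interest=⌊8836·96/10000⌋=84; principal=min(42959-84,8836)=8836; balance=8836-8836=0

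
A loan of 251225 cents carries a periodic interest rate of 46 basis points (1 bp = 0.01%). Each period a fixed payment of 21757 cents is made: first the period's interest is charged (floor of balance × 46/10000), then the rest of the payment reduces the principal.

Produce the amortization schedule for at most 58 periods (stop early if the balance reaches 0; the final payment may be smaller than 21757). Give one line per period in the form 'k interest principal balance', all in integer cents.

1. interest=⌊251225·46/10000⌋=1155; principal=21757-1155=20602; balance=251225-20602=230623
2. interest=⌊230623·46/10000⌋=1060; principal=21757-1060=20697; balance=230623-20697=209926
3. interest=⌊209926·46/10000⌋=965; principal=21757-965=20792; balance=209926-20792=189134
4. interest=⌊189134·46/10000⌋=870; principal=21757-870=20887; balance=189134-20887=168247
5. interest=⌊168247·46/10000⌋=773; principal=21757-773=20984; balance=168247-20984=147263
6. interest=⌊147263·46/10000⌋=677; principal=21757-677=21080; balance=147263-21080=126183
7. interest=⌊126183·46/10000⌋=580; principal=21757-580=21177; balance=126183-21177=105006
8. interest=⌊105006·46/10000⌋=483; principal=21757-483=21274; balance=105006-21274=83732
9. interest=⌊83732·46/10000⌋=385; principal=21757-385=21372; balance=83732-21372=62360
10. interest=⌊62360·46/10000⌋=286; principal=21757-286=21471; balance=62360-21471=40889
11. interest=⌊40889·46/10000⌋=188; principal=21757-188=21569; balance=40889-21569=19320
12. interest=⌊19320·46/10000⌋=88; principal=min(21757-88,19320)=19320; balance=19320-19320=0

1 1155 20602 230623
2 1060 20697 209926
3 965 20792 189134
4 870 20887 168247
5 773 20984 147263
6 677 21080 126183
7 580 21177 105006
8 483 21274 83732
9 385 21372 62360
10 286 21471 40889
11 188 21569 19320
12 88 19320 0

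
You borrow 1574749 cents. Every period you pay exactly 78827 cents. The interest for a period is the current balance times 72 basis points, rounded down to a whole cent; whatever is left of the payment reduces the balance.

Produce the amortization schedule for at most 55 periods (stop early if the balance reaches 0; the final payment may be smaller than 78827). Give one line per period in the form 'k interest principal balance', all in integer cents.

1 11338 67489 1507260
2 10852 67975 1439285
3 10362 68465 1370820
4 9869 68958 1301862
5 9373 69454 1232408
6 8873 69954 1162454
7 8369 70458 1091996
8 7862 70965 1021031
9 7351 71476 949555
10 6836 71991 877564
11 6318 72509 805055
12 5796 73031 732024
13 5270 73557 658467
14 4740 74087 584380
15 4207 74620 509760
16 3670 75157 434603
17 3129 75698 358905
18 2584 76243 282662
19 2035 76792 205870
20 1482 77345 128525
21 925 77902 50623
22 364 50623 0

1. interest=⌊1574749·72/10000⌋=11338; principal=78827-11338=67489; balance=1574749-67489=1507260
2. interest=⌊1507260·72/10000⌋=10852; principal=78827-10852=67975; balance=1507260-67975=1439285
3. interest=⌊1439285·72/10000⌋=10362; principal=78827-10362=68465; balance=1439285-68465=1370820
4. interest=⌊1370820·72/10000⌋=9869; principal=78827-9869=68958; balance=1370820-68958=1301862
5. interest=⌊1301862·72/10000⌋=9373; principal=78827-9373=69454; balance=1301862-69454=1232408
6. interest=⌊1232408·72/10000⌋=8873; principal=78827-8873=69954; balance=1232408-69954=1162454
7. interest=⌊1162454·72/10000⌋=8369; principal=78827-8369=70458; balance=1162454-70458=1091996
8. interest=⌊1091996·72/10000⌋=7862; principal=78827-7862=70965; balance=1091996-70965=1021031
9. interest=⌊1021031·72/10000⌋=7351; principal=78827-7351=71476; balance=1021031-71476=949555
10. interest=⌊949555·72/10000⌋=6836; principal=78827-6836=71991; balance=949555-71991=877564
11. interest=⌊877564·72/10000⌋=6318; principal=78827-6318=72509; balance=877564-72509=805055
12. interest=⌊805055·72/10000⌋=5796; principal=78827-5796=73031; balance=805055-73031=732024
13. interest=⌊732024·72/10000⌋=5270; principal=78827-5270=73557; balance=732024-73557=658467
14. interest=⌊658467·72/10000⌋=4740; principal=78827-4740=74087; balance=658467-74087=584380
15. interest=⌊584380·72/10000⌋=4207; principal=78827-4207=74620; balance=584380-74620=509760
16. interest=⌊509760·72/10000⌋=3670; principal=78827-3670=75157; balance=509760-75157=434603
17. interest=⌊434603·72/10000⌋=3129; principal=78827-3129=75698; balance=434603-75698=358905
18. interest=⌊358905·72/10000⌋=2584; principal=78827-2584=76243; balance=358905-76243=282662
19. interest=⌊282662·72/10000⌋=2035; principal=78827-2035=76792; balance=282662-76792=205870
20. interest=⌊205870·72/10000⌋=1482; principal=78827-1482=77345; balance=205870-77345=128525
21. interest=⌊128525·72/10000⌋=925; principal=78827-925=77902; balance=128525-77902=50623
22. interest=⌊50623·72/10000⌋=364; principal=min(78827-364,50623)=50623; balance=50623-50623=0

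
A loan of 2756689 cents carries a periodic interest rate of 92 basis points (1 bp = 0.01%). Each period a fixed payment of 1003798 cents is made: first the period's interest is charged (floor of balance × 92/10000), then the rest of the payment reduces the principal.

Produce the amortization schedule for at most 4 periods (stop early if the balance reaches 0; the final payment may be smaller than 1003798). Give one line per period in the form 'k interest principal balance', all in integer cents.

1. interest=⌊2756689·92/10000⌋=25361; principal=1003798-25361=978437; balance=2756689-978437=1778252
2. interest=⌊1778252·92/10000⌋=16359; principal=1003798-16359=987439; balance=1778252-987439=790813
3. interest=⌊790813·92/10000⌋=7275; principal=min(1003798-7275,790813)=790813; balance=790813-790813=0

1 25361 978437 1778252
2 16359 987439 790813
3 7275 790813 0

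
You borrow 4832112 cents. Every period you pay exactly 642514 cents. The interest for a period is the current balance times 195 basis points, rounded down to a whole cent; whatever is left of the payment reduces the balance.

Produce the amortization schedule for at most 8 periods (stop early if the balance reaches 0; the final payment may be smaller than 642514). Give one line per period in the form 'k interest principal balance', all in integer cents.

1. interest=⌊4832112·195/10000⌋=94226; principal=642514-94226=548288; balance=4832112-548288=4283824
2. interest=⌊4283824·195/10000⌋=83534; principal=642514-83534=558980; balance=4283824-558980=3724844
3. interest=⌊3724844·195/10000⌋=72634; principal=642514-72634=569880; balance=3724844-569880=3154964
4. interest=⌊3154964·195/10000⌋=61521; principal=642514-61521=580993; balance=3154964-580993=2573971
5. interest=⌊2573971·195/10000⌋=50192; principal=642514-50192=592322; balance=2573971-592322=1981649
6. interest=⌊1981649·195/10000⌋=38642; principal=642514-38642=603872; balance=1981649-603872=1377777
7. interest=⌊1377777·195/10000⌋=26866; principal=642514-26866=615648; balance=1377777-615648=762129
8. interest=⌊762129·195/10000⌋=14861; principal=642514-14861=627653; balance=762129-627653=134476

1 94226 548288 4283824
2 83534 558980 3724844
3 72634 569880 3154964
4 61521 580993 2573971
5 50192 592322 1981649
6 38642 603872 1377777
7 26866 615648 762129
8 14861 627653 134476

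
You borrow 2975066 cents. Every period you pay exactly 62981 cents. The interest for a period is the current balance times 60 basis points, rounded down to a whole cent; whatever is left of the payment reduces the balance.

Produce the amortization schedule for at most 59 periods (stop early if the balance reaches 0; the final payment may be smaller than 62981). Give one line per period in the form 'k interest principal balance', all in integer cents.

1 17850 45131 2929935
2 17579 45402 2884533
3 17307 45674 2838859
4 17033 45948 2792911
5 16757 46224 2746687
6 16480 46501 2700186
7 16201 46780 2653406
8 15920 47061 2606345
9 15638 47343 2559002
10 15354 47627 2511375
11 15068 47913 2463462
12 14780 48201 2415261
13 14491 48490 2366771
14 14200 48781 2317990
15 13907 49074 2268916
16 13613 49368 2219548
17 13317 49664 2169884
18 13019 49962 2119922
19 12719 50262 2069660
20 12417 50564 2019096
21 12114 50867 1968229
22 11809 51172 1917057
23 11502 51479 1865578
24 11193 51788 1813790
25 10882 52099 1761691
26 10570 52411 1709280
27 10255 52726 1656554
28 9939 53042 1603512
29 9621 53360 1550152
30 9300 53681 1496471
31 8978 54003 1442468
32 8654 54327 1388141
33 8328 54653 1333488
34 8000 54981 1278507
35 7671 55310 1223197
36 7339 55642 1167555
37 7005 55976 1111579
38 6669 56312 1055267
39 6331 56650 998617
40 5991 56990 941627
41 5649 57332 884295
42 5305 57676 826619
43 4959 58022 768597
44 4611 58370 710227
45 4261 58720 651507
46 3909 59072 592435
47 3554 59427 533008
48 3198 59783 473225
49 2839 60142 413083
50 2478 60503 352580
51 2115 60866 291714
52 1750 61231 230483
53 1382 61599 168884
54 1013 61968 106916
55 641 62340 44576
56 267 44576 0

1. interest=⌊2975066·60/10000⌋=17850; principal=62981-17850=45131; balance=2975066-45131=2929935
2. interest=⌊2929935·60/10000⌋=17579; principal=62981-17579=45402; balance=2929935-45402=2884533
3. interest=⌊2884533·60/10000⌋=17307; principal=62981-17307=45674; balance=2884533-45674=2838859
4. interest=⌊2838859·60/10000⌋=17033; principal=62981-17033=45948; balance=2838859-45948=2792911
5. interest=⌊2792911·60/10000⌋=16757; principal=62981-16757=46224; balance=2792911-46224=2746687
6. interest=⌊2746687·60/10000⌋=16480; principal=62981-16480=46501; balance=2746687-46501=2700186
7. interest=⌊2700186·60/10000⌋=16201; principal=62981-16201=46780; balance=2700186-46780=2653406
8. interest=⌊2653406·60/10000⌋=15920; principal=62981-15920=47061; balance=2653406-47061=2606345
9. interest=⌊2606345·60/10000⌋=15638; principal=62981-15638=47343; balance=2606345-47343=2559002
10. interest=⌊2559002·60/10000⌋=15354; principal=62981-15354=47627; balance=2559002-47627=2511375
11. interest=⌊2511375·60/10000⌋=15068; principal=62981-15068=47913; balance=2511375-47913=2463462
12. interest=⌊2463462·60/10000⌋=14780; principal=62981-14780=48201; balance=2463462-48201=2415261
13. interest=⌊2415261·60/10000⌋=14491; principal=62981-14491=48490; balance=2415261-48490=2366771
14. interest=⌊2366771·60/10000⌋=14200; principal=62981-14200=48781; balance=2366771-48781=2317990
15. interest=⌊2317990·60/10000⌋=13907; principal=62981-13907=49074; balance=2317990-49074=2268916
16. interest=⌊2268916·60/10000⌋=13613; principal=62981-13613=49368; balance=2268916-49368=2219548
17. interest=⌊2219548·60/10000⌋=13317; principal=62981-13317=49664; balance=2219548-49664=2169884
18. interest=⌊2169884·60/10000⌋=13019; principal=62981-13019=49962; balance=2169884-49962=2119922
19. interest=⌊2119922·60/10000⌋=12719; principal=62981-12719=50262; balance=2119922-50262=2069660
20. interest=⌊2069660·60/10000⌋=12417; principal=62981-12417=50564; balance=2069660-50564=2019096
21. interest=⌊2019096·60/10000⌋=12114; principal=62981-12114=50867; balance=2019096-50867=1968229
22. interest=⌊1968229·60/10000⌋=11809; principal=62981-11809=51172; balance=1968229-51172=1917057
23. interest=⌊1917057·60/10000⌋=11502; principal=62981-11502=51479; balance=1917057-51479=1865578
24. interest=⌊1865578·60/10000⌋=11193; principal=62981-11193=51788; balance=1865578-51788=1813790
25. interest=⌊1813790·60/10000⌋=10882; principal=62981-10882=52099; balance=1813790-52099=1761691
26. interest=⌊1761691·60/10000⌋=10570; principal=62981-10570=52411; balance=1761691-52411=1709280
27. interest=⌊1709280·60/10000⌋=10255; principal=62981-10255=52726; balance=1709280-52726=1656554
28. interest=⌊1656554·60/10000⌋=9939; principal=62981-9939=53042; balance=1656554-53042=1603512
29. interest=⌊1603512·60/10000⌋=9621; principal=62981-9621=53360; balance=1603512-53360=1550152
30. interest=⌊1550152·60/10000⌋=9300; principal=62981-9300=53681; balance=1550152-53681=1496471
31. interest=⌊1496471·60/10000⌋=8978; principal=62981-8978=54003; balance=1496471-54003=1442468
32. interest=⌊1442468·60/10000⌋=8654; principal=62981-8654=54327; balance=1442468-54327=1388141
33. interest=⌊1388141·60/10000⌋=8328; principal=62981-8328=54653; balance=1388141-54653=1333488
34. interest=⌊1333488·60/10000⌋=8000; principal=62981-8000=54981; balance=1333488-54981=1278507
35. interest=⌊1278507·60/10000⌋=7671; principal=62981-7671=55310; balance=1278507-55310=1223197
36. interest=⌊1223197·60/10000⌋=7339; principal=62981-7339=55642; balance=1223197-55642=1167555
37. interest=⌊1167555·60/10000⌋=7005; principal=62981-7005=55976; balance=1167555-55976=1111579
38. interest=⌊1111579·60/10000⌋=6669; principal=62981-6669=56312; balance=1111579-56312=1055267
39. interest=⌊1055267·60/10000⌋=6331; principal=62981-6331=56650; balance=1055267-56650=998617
40. interest=⌊998617·60/10000⌋=5991; principal=62981-5991=56990; balance=998617-56990=941627
41. interest=⌊941627·60/10000⌋=5649; principal=62981-5649=57332; balance=941627-57332=884295
42. interest=⌊884295·60/10000⌋=5305; principal=62981-5305=57676; balance=884295-57676=826619
43. interest=⌊826619·60/10000⌋=4959; principal=62981-4959=58022; balance=826619-58022=768597
44. interest=⌊768597·60/10000⌋=4611; principal=62981-4611=58370; balance=768597-58370=710227
45. interest=⌊710227·60/10000⌋=4261; principal=62981-4261=58720; balance=710227-58720=651507
46. interest=⌊651507·60/10000⌋=3909; principal=62981-3909=59072; balance=651507-59072=592435
47. interest=⌊592435·60/10000⌋=3554; principal=62981-3554=59427; balance=592435-59427=533008
48. interest=⌊533008·60/10000⌋=3198; principal=62981-3198=59783; balance=533008-59783=473225
49. interest=⌊473225·60/10000⌋=2839; principal=62981-2839=60142; balance=473225-60142=413083
50. interest=⌊413083·60/10000⌋=2478; principal=62981-2478=60503; balance=413083-60503=352580
51. interest=⌊352580·60/10000⌋=2115; principal=62981-2115=60866; balance=352580-60866=291714
52. interest=⌊291714·60/10000⌋=1750; principal=62981-1750=61231; balance=291714-61231=230483
53. interest=⌊230483·60/10000⌋=1382; principal=62981-1382=61599; balance=230483-61599=168884
54. interest=⌊168884·60/10000⌋=1013; principal=62981-1013=61968; balance=168884-61968=106916
55. interest=⌊106916·60/10000⌋=641; principal=62981-641=62340; balance=106916-62340=44576
56. interest=⌊44576·60/10000⌋=267; principal=min(62981-267,44576)=44576; balance=44576-44576=0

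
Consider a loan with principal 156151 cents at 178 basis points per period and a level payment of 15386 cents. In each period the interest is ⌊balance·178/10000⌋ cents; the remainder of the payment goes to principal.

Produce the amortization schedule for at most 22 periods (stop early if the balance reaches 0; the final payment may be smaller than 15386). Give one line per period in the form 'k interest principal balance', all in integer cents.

1. interest=⌊156151·178/10000⌋=2779; principal=15386-2779=12607; balance=156151-12607=143544
2. interest=⌊143544·178/10000⌋=2555; principal=15386-2555=12831; balance=143544-12831=130713
3. interest=⌊130713·178/10000⌋=2326; principal=15386-2326=13060; balance=130713-13060=117653
4. interest=⌊117653·178/10000⌋=2094; principal=15386-2094=13292; balance=117653-13292=104361
5. interest=⌊104361·178/10000⌋=1857; principal=15386-1857=13529; balance=104361-13529=90832
6. interest=⌊90832·178/10000⌋=1616; principal=15386-1616=13770; balance=90832-13770=77062
7. interest=⌊77062·178/10000⌋=1371; principal=15386-1371=14015; balance=77062-14015=63047
8. interest=⌊63047·178/10000⌋=1122; principal=15386-1122=14264; balance=63047-14264=48783
9. interest=⌊48783·178/10000⌋=868; principal=15386-868=14518; balance=48783-14518=34265
10. interest=⌊34265·178/10000⌋=609; principal=15386-609=14777; balance=34265-14777=19488
11. interest=⌊19488·178/10000⌋=346; principal=15386-346=15040; balance=19488-15040=4448
12. interest=⌊4448·178/10000⌋=79; principal=min(15386-79,4448)=4448; balance=4448-4448=0

1 2779 12607 143544
2 2555 12831 130713
3 2326 13060 117653
4 2094 13292 104361
5 1857 13529 90832
6 1616 13770 77062
7 1371 14015 63047
8 1122 14264 48783
9 868 14518 34265
10 609 14777 19488
11 346 15040 4448
12 79 4448 0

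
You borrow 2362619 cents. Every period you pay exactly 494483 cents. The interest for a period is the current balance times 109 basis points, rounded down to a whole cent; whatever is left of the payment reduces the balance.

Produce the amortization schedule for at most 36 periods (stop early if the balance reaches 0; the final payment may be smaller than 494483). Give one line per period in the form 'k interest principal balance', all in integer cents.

1 25752 468731 1893888
2 20643 473840 1420048
3 15478 479005 941043
4 10257 484226 456817
5 4979 456817 0

1. interest=⌊2362619·109/10000⌋=25752; principal=494483-25752=468731; balance=2362619-468731=1893888
2. interest=⌊1893888·109/10000⌋=20643; principal=494483-20643=473840; balance=1893888-473840=1420048
3. interest=⌊1420048·109/10000⌋=15478; principal=494483-15478=479005; balance=1420048-479005=941043
4. interest=⌊941043·109/10000⌋=10257; principal=494483-10257=484226; balance=941043-484226=456817
5. interest=⌊456817·109/10000⌋=4979; principal=min(494483-4979,456817)=456817; balance=456817-456817=0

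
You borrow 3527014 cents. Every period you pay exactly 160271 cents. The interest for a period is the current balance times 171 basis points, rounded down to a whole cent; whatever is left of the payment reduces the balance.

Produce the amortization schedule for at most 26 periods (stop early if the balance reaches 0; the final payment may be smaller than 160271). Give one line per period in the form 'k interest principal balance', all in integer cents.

1 60311 99960 3427054
2 58602 101669 3325385
3 56864 103407 3221978
4 55095 105176 3116802
5 53297 106974 3009828
6 51468 108803 2901025
7 49607 110664 2790361
8 47715 112556 2677805
9 45790 114481 2563324
10 43832 116439 2446885
11 41841 118430 2328455
12 39816 120455 2208000
13 37756 122515 2085485
14 35661 124610 1960875
15 33530 126741 1834134
16 31363 128908 1705226
17 29159 131112 1574114
18 26917 133354 1440760
19 24636 135635 1305125
20 22317 137954 1167171
21 19958 140313 1026858
22 17559 142712 884146
23 15118 145153 738993
24 12636 147635 591358
25 10112 150159 441199
26 7544 152727 288472

1. interest=⌊3527014·171/10000⌋=60311; principal=160271-60311=99960; balance=3527014-99960=3427054
2. interest=⌊3427054·171/10000⌋=58602; principal=160271-58602=101669; balance=3427054-101669=3325385
3. interest=⌊3325385·171/10000⌋=56864; principal=160271-56864=103407; balance=3325385-103407=3221978
4. interest=⌊3221978·171/10000⌋=55095; principal=160271-55095=105176; balance=3221978-105176=3116802
5. interest=⌊3116802·171/10000⌋=53297; principal=160271-53297=106974; balance=3116802-106974=3009828
6. interest=⌊3009828·171/10000⌋=51468; principal=160271-51468=108803; balance=3009828-108803=2901025
7. interest=⌊2901025·171/10000⌋=49607; principal=160271-49607=110664; balance=2901025-110664=2790361
8. interest=⌊2790361·171/10000⌋=47715; principal=160271-47715=112556; balance=2790361-112556=2677805
9. interest=⌊2677805·171/10000⌋=45790; principal=160271-45790=114481; balance=2677805-114481=2563324
10. interest=⌊2563324·171/10000⌋=43832; principal=160271-43832=116439; balance=2563324-116439=2446885
11. interest=⌊2446885·171/10000⌋=41841; principal=160271-41841=118430; balance=2446885-118430=2328455
12. interest=⌊2328455·171/10000⌋=39816; principal=160271-39816=120455; balance=2328455-120455=2208000
13. interest=⌊2208000·171/10000⌋=37756; principal=160271-37756=122515; balance=2208000-122515=2085485
14. interest=⌊2085485·171/10000⌋=35661; principal=160271-35661=124610; balance=2085485-124610=1960875
15. interest=⌊1960875·171/10000⌋=33530; principal=160271-33530=126741; balance=1960875-126741=1834134
16. interest=⌊1834134·171/10000⌋=31363; principal=160271-31363=128908; balance=1834134-128908=1705226
17. interest=⌊1705226·171/10000⌋=29159; principal=160271-29159=131112; balance=1705226-131112=1574114
18. interest=⌊1574114·171/10000⌋=26917; principal=160271-26917=133354; balance=1574114-133354=1440760
19. interest=⌊1440760·171/10000⌋=24636; principal=160271-24636=135635; balance=1440760-135635=1305125
20. interest=⌊1305125·171/10000⌋=22317; principal=160271-22317=137954; balance=1305125-137954=1167171
21. interest=⌊1167171·171/10000⌋=19958; principal=160271-19958=140313; balance=1167171-140313=1026858
22. interest=⌊1026858·171/10000⌋=17559; principal=160271-17559=142712; balance=1026858-142712=884146
23. interest=⌊884146·171/10000⌋=15118; principal=160271-15118=145153; balance=884146-145153=738993
24. interest=⌊738993·171/10000⌋=12636; principal=160271-12636=147635; balance=738993-147635=591358
25. interest=⌊591358·171/10000⌋=10112; principal=160271-10112=150159; balance=591358-150159=441199
26. interest=⌊441199·171/10000⌋=7544; principal=160271-7544=152727; balance=441199-152727=288472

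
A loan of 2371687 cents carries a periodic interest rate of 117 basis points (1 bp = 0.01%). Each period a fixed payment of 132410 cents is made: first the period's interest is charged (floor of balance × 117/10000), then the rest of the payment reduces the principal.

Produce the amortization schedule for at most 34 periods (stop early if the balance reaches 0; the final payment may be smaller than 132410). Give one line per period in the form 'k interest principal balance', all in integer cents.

1 27748 104662 2267025
2 26524 105886 2161139
3 25285 107125 2054014
4 24031 108379 1945635
5 22763 109647 1835988
6 21481 110929 1725059
7 20183 112227 1612832
8 18870 113540 1499292
9 17541 114869 1384423
10 16197 116213 1268210
11 14838 117572 1150638
12 13462 118948 1031690
13 12070 120340 911350
14 10662 121748 789602
15 9238 123172 666430
16 7797 124613 541817
17 6339 126071 415746
18 4864 127546 288200
19 3371 129039 159161
20 1862 130548 28613
21 334 28613 0

1. interest=⌊2371687·117/10000⌋=27748; principal=132410-27748=104662; balance=2371687-104662=2267025
2. interest=⌊2267025·117/10000⌋=26524; principal=132410-26524=105886; balance=2267025-105886=2161139
3. interest=⌊2161139·117/10000⌋=25285; principal=132410-25285=107125; balance=2161139-107125=2054014
4. interest=⌊2054014·117/10000⌋=24031; principal=132410-24031=108379; balance=2054014-108379=1945635
5. interest=⌊1945635·117/10000⌋=22763; principal=132410-22763=109647; balance=1945635-109647=1835988
6. interest=⌊1835988·117/10000⌋=21481; principal=132410-21481=110929; balance=1835988-110929=1725059
7. interest=⌊1725059·117/10000⌋=20183; principal=132410-20183=112227; balance=1725059-112227=1612832
8. interest=⌊1612832·117/10000⌋=18870; principal=132410-18870=113540; balance=1612832-113540=1499292
9. interest=⌊1499292·117/10000⌋=17541; principal=132410-17541=114869; balance=1499292-114869=1384423
10. interest=⌊1384423·117/10000⌋=16197; principal=132410-16197=116213; balance=1384423-116213=1268210
11. interest=⌊1268210·117/10000⌋=14838; principal=132410-14838=117572; balance=1268210-117572=1150638
12. interest=⌊1150638·117/10000⌋=13462; principal=132410-13462=118948; balance=1150638-118948=1031690
13. interest=⌊1031690·117/10000⌋=12070; principal=132410-12070=120340; balance=1031690-120340=911350
14. interest=⌊911350·117/10000⌋=10662; principal=132410-10662=121748; balance=911350-121748=789602
15. interest=⌊789602·117/10000⌋=9238; principal=132410-9238=123172; balance=789602-123172=666430
16. interest=⌊666430·117/10000⌋=7797; principal=132410-7797=124613; balance=666430-124613=541817
17. interest=⌊541817·117/10000⌋=6339; principal=132410-6339=126071; balance=541817-126071=415746
18. interest=⌊415746·117/10000⌋=4864; principal=132410-4864=127546; balance=415746-127546=288200
19. interest=⌊288200·117/10000⌋=3371; principal=132410-3371=129039; balance=288200-129039=159161
20. interest=⌊159161·117/10000⌋=1862; principal=132410-1862=130548; balance=159161-130548=28613
21. interest=⌊28613·117/10000⌋=334; principal=min(132410-334,28613)=28613; balance=28613-28613=0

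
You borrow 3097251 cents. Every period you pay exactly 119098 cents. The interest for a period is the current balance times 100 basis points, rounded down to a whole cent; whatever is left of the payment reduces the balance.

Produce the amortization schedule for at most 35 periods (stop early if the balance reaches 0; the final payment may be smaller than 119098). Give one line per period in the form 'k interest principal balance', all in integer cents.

1. interest=⌊3097251·100/10000⌋=30972; principal=119098-30972=88126; balance=3097251-88126=3009125
2. interest=⌊3009125·100/10000⌋=30091; principal=119098-30091=89007; balance=3009125-89007=2920118
3. interest=⌊2920118·100/10000⌋=29201; principal=119098-29201=89897; balance=2920118-89897=2830221
4. interest=⌊2830221·100/10000⌋=28302; principal=119098-28302=90796; balance=2830221-90796=2739425
5. interest=⌊2739425·100/10000⌋=27394; principal=119098-27394=91704; balance=2739425-91704=2647721
6. interest=⌊2647721·100/10000⌋=26477; principal=119098-26477=92621; balance=2647721-92621=2555100
7. interest=⌊2555100·100/10000⌋=25551; principal=119098-25551=93547; balance=2555100-93547=2461553
8. interest=⌊2461553·100/10000⌋=24615; principal=119098-24615=94483; balance=2461553-94483=2367070
9. interest=⌊2367070·100/10000⌋=23670; principal=119098-23670=95428; balance=2367070-95428=2271642
10. interest=⌊2271642·100/10000⌋=22716; principal=119098-22716=96382; balance=2271642-96382=2175260
11. interest=⌊2175260·100/10000⌋=21752; principal=119098-21752=97346; balance=2175260-97346=2077914
12. interest=⌊2077914·100/10000⌋=20779; principal=119098-20779=98319; balance=2077914-98319=1979595
13. interest=⌊1979595·100/10000⌋=19795; principal=119098-19795=99303; balance=1979595-99303=1880292
14. interest=⌊1880292·100/10000⌋=18802; principal=119098-18802=100296; balance=1880292-100296=1779996
15. interest=⌊1779996·100/10000⌋=17799; principal=119098-17799=101299; balance=1779996-101299=1678697
16. interest=⌊1678697·100/10000⌋=16786; principal=119098-16786=102312; balance=1678697-102312=1576385
17. interest=⌊1576385·100/10000⌋=15763; principal=119098-15763=103335; balance=1576385-103335=1473050
18. interest=⌊1473050·100/10000⌋=14730; principal=119098-14730=104368; balance=1473050-104368=1368682
19. interest=⌊1368682·100/10000⌋=13686; principal=119098-13686=105412; balance=1368682-105412=1263270
20. interest=⌊1263270·100/10000⌋=12632; principal=119098-12632=106466; balance=1263270-106466=1156804
21. interest=⌊1156804·100/10000⌋=11568; principal=119098-11568=107530; balance=1156804-107530=1049274
22. interest=⌊1049274·100/10000⌋=10492; principal=119098-10492=108606; balance=1049274-108606=940668
23. interest=⌊940668·100/10000⌋=9406; principal=119098-9406=109692; balance=940668-109692=830976
24. interest=⌊830976·100/10000⌋=8309; principal=119098-8309=110789; balance=830976-110789=720187
25. interest=⌊720187·100/10000⌋=7201; principal=119098-7201=111897; balance=720187-111897=608290
26. interest=⌊608290·100/10000⌋=6082; principal=119098-6082=113016; balance=608290-113016=495274
27. interest=⌊495274·100/10000⌋=4952; principal=119098-4952=114146; balance=495274-114146=381128
28. interest=⌊381128·100/10000⌋=3811; principal=119098-3811=115287; balance=381128-115287=265841
29. interest=⌊265841·100/10000⌋=2658; principal=119098-2658=116440; balance=265841-116440=149401
30. interest=⌊149401·100/10000⌋=1494; principal=119098-1494=117604; balance=149401-117604=31797
31. interest=⌊31797·100/10000⌋=317; principal=min(119098-317,31797)=31797; balance=31797-31797=0

1 30972 88126 3009125
2 30091 89007 2920118
3 29201 89897 2830221
4 28302 90796 2739425
5 27394 91704 2647721
6 26477 92621 2555100
7 25551 93547 2461553
8 24615 94483 2367070
9 23670 95428 2271642
10 22716 96382 2175260
11 21752 97346 2077914
12 20779 98319 1979595
13 19795 99303 1880292
14 18802 100296 1779996
15 17799 101299 1678697
16 16786 102312 1576385
17 15763 103335 1473050
18 14730 104368 1368682
19 13686 105412 1263270
20 12632 106466 1156804
21 11568 107530 1049274
22 10492 108606 940668
23 9406 109692 830976
24 8309 110789 720187
25 7201 111897 608290
26 6082 113016 495274
27 4952 114146 381128
28 3811 115287 265841
29 2658 116440 149401
30 1494 117604 31797
31 317 31797 0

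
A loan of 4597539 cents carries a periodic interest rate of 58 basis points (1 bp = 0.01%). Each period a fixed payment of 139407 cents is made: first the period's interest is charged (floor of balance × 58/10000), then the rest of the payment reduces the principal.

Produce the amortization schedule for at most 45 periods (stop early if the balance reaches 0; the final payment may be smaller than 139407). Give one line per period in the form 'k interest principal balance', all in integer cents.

1. interest=⌊4597539·58/10000⌋=26665; principal=139407-26665=112742; balance=4597539-112742=4484797
2. interest=⌊4484797·58/10000⌋=26011; principal=139407-26011=113396; balance=4484797-113396=4371401
3. interest=⌊4371401·58/10000⌋=25354; principal=139407-25354=114053; balance=4371401-114053=4257348
4. interest=⌊4257348·58/10000⌋=24692; principal=139407-24692=114715; balance=4257348-114715=4142633
5. interest=⌊4142633·58/10000⌋=24027; principal=139407-24027=115380; balance=4142633-115380=4027253
6. interest=⌊4027253·58/10000⌋=23358; principal=139407-23358=116049; balance=4027253-116049=3911204
7. interest=⌊3911204·58/10000⌋=22684; principal=139407-22684=116723; balance=3911204-116723=3794481
8. interest=⌊3794481·58/10000⌋=22007; principal=139407-22007=117400; balance=3794481-117400=3677081
9. interest=⌊3677081·58/10000⌋=21327; principal=139407-21327=118080; balance=3677081-118080=3559001
10. interest=⌊3559001·58/10000⌋=20642; principal=139407-20642=118765; balance=3559001-118765=3440236
11. interest=⌊3440236·58/10000⌋=19953; principal=139407-19953=119454; balance=3440236-119454=3320782
12. interest=⌊3320782·58/10000⌋=19260; principal=139407-19260=120147; balance=3320782-120147=3200635
13. interest=⌊3200635·58/10000⌋=18563; principal=139407-18563=120844; balance=3200635-120844=3079791
14. interest=⌊3079791·58/10000⌋=17862; principal=139407-17862=121545; balance=3079791-121545=2958246
15. interest=⌊2958246·58/10000⌋=17157; principal=139407-17157=122250; balance=2958246-122250=2835996
16. interest=⌊2835996·58/10000⌋=16448; principal=139407-16448=122959; balance=2835996-122959=2713037
17. interest=⌊2713037·58/10000⌋=15735; principal=139407-15735=123672; balance=2713037-123672=2589365
18. interest=⌊2589365·58/10000⌋=15018; principal=139407-15018=124389; balance=2589365-124389=2464976
19. interest=⌊2464976·58/10000⌋=14296; principal=139407-14296=125111; balance=2464976-125111=2339865
20. interest=⌊2339865·58/10000⌋=13571; principal=139407-13571=125836; balance=2339865-125836=2214029
21. interest=⌊2214029·58/10000⌋=12841; principal=139407-12841=126566; balance=2214029-126566=2087463
22. interest=⌊2087463·58/10000⌋=12107; principal=139407-12107=127300; balance=2087463-127300=1960163
23. interest=⌊1960163·58/10000⌋=11368; principal=139407-11368=128039; balance=1960163-128039=1832124
24. interest=⌊1832124·58/10000⌋=10626; principal=139407-10626=128781; balance=1832124-128781=1703343
25. interest=⌊1703343·58/10000⌋=9879; principal=139407-9879=129528; balance=1703343-129528=1573815
26. interest=⌊1573815·58/10000⌋=9128; principal=139407-9128=130279; balance=1573815-130279=1443536
27. interest=⌊1443536·58/10000⌋=8372; principal=139407-8372=131035; balance=1443536-131035=1312501
28. interest=⌊1312501·58/10000⌋=7612; principal=139407-7612=131795; balance=1312501-131795=1180706
29. interest=⌊1180706·58/10000⌋=6848; principal=139407-6848=132559; balance=1180706-132559=1048147
30. interest=⌊1048147·58/10000⌋=6079; principal=139407-6079=133328; balance=1048147-133328=914819
31. interest=⌊914819·58/10000⌋=5305; principal=139407-5305=134102; balance=914819-134102=780717
32. interest=⌊780717·58/10000⌋=4528; principal=139407-4528=134879; balance=780717-134879=645838
33. interest=⌊645838·58/10000⌋=3745; principal=139407-3745=135662; balance=645838-135662=510176
34. interest=⌊510176·58/10000⌋=2959; principal=139407-2959=136448; balance=510176-136448=373728
35. interest=⌊373728·58/10000⌋=2167; principal=139407-2167=137240; balance=373728-137240=236488
36. interest=⌊236488·58/10000⌋=1371; principal=139407-1371=138036; balance=236488-138036=98452
37. interest=⌊98452·58/10000⌋=571; principal=min(139407-571,98452)=98452; balance=98452-98452=0

1 26665 112742 4484797
2 26011 113396 4371401
3 25354 114053 4257348
4 24692 114715 4142633
5 24027 115380 4027253
6 23358 116049 3911204
7 22684 116723 3794481
8 22007 117400 3677081
9 21327 118080 3559001
10 20642 118765 3440236
11 19953 119454 3320782
12 19260 120147 3200635
13 18563 120844 3079791
14 17862 121545 2958246
15 17157 122250 2835996
16 16448 122959 2713037
17 15735 123672 2589365
18 15018 124389 2464976
19 14296 125111 2339865
20 13571 125836 2214029
21 12841 126566 2087463
22 12107 127300 1960163
23 11368 128039 1832124
24 10626 128781 1703343
25 9879 129528 1573815
26 9128 130279 1443536
27 8372 131035 1312501
28 7612 131795 1180706
29 6848 132559 1048147
30 6079 133328 914819
31 5305 134102 780717
32 4528 134879 645838
33 3745 135662 510176
34 2959 136448 373728
35 2167 137240 236488
36 1371 138036 98452
37 571 98452 0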